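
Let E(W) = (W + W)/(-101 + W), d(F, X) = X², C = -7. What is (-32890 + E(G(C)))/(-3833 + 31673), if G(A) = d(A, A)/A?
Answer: -1776053/1503360 ≈ -1.1814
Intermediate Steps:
G(A) = A (G(A) = A²/A = A)
E(W) = 2*W/(-101 + W) (E(W) = (2*W)/(-101 + W) = 2*W/(-101 + W))
(-32890 + E(G(C)))/(-3833 + 31673) = (-32890 + 2*(-7)/(-101 - 7))/(-3833 + 31673) = (-32890 + 2*(-7)/(-108))/27840 = (-32890 + 2*(-7)*(-1/108))*(1/27840) = (-32890 + 7/54)*(1/27840) = -1776053/54*1/27840 = -1776053/1503360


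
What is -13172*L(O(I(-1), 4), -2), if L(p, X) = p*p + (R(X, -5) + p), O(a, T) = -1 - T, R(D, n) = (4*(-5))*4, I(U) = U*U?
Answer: 790320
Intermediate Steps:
I(U) = U**2
R(D, n) = -80 (R(D, n) = -20*4 = -80)
L(p, X) = -80 + p + p**2 (L(p, X) = p*p + (-80 + p) = p**2 + (-80 + p) = -80 + p + p**2)
-13172*L(O(I(-1), 4), -2) = -13172*(-80 + (-1 - 1*4) + (-1 - 1*4)**2) = -13172*(-80 + (-1 - 4) + (-1 - 4)**2) = -13172*(-80 - 5 + (-5)**2) = -13172*(-80 - 5 + 25) = -13172*(-60) = 790320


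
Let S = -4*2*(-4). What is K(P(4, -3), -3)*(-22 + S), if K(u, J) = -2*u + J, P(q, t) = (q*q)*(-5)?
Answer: 1570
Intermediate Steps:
P(q, t) = -5*q**2 (P(q, t) = q**2*(-5) = -5*q**2)
S = 32 (S = -8*(-4) = 32)
K(u, J) = J - 2*u
K(P(4, -3), -3)*(-22 + S) = (-3 - (-10)*4**2)*(-22 + 32) = (-3 - (-10)*16)*10 = (-3 - 2*(-80))*10 = (-3 + 160)*10 = 157*10 = 1570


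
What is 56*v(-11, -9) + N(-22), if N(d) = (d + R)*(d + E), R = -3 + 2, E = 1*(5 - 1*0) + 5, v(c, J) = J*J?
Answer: 4812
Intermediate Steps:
v(c, J) = J²
E = 10 (E = 1*(5 + 0) + 5 = 1*5 + 5 = 5 + 5 = 10)
R = -1
N(d) = (-1 + d)*(10 + d) (N(d) = (d - 1)*(d + 10) = (-1 + d)*(10 + d))
56*v(-11, -9) + N(-22) = 56*(-9)² + (-10 + (-22)² + 9*(-22)) = 56*81 + (-10 + 484 - 198) = 4536 + 276 = 4812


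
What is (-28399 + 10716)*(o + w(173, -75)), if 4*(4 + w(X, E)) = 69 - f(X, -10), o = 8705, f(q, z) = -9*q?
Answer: -322095845/2 ≈ -1.6105e+8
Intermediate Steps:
w(X, E) = 53/4 + 9*X/4 (w(X, E) = -4 + (69 - (-9)*X)/4 = -4 + (69 + 9*X)/4 = -4 + (69/4 + 9*X/4) = 53/4 + 9*X/4)
(-28399 + 10716)*(o + w(173, -75)) = (-28399 + 10716)*(8705 + (53/4 + (9/4)*173)) = -17683*(8705 + (53/4 + 1557/4)) = -17683*(8705 + 805/2) = -17683*18215/2 = -322095845/2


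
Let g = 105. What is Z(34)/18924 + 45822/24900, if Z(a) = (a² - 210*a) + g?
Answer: 723643/473100 ≈ 1.5296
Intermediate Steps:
Z(a) = 105 + a² - 210*a (Z(a) = (a² - 210*a) + 105 = 105 + a² - 210*a)
Z(34)/18924 + 45822/24900 = (105 + 34² - 210*34)/18924 + 45822/24900 = (105 + 1156 - 7140)*(1/18924) + 45822*(1/24900) = -5879*1/18924 + 7637/4150 = -5879/18924 + 7637/4150 = 723643/473100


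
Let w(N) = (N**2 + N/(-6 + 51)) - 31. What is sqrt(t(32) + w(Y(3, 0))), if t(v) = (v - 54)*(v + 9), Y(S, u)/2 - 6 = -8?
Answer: I*sqrt(206345)/15 ≈ 30.283*I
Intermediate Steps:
Y(S, u) = -4 (Y(S, u) = 12 + 2*(-8) = 12 - 16 = -4)
w(N) = -31 + N**2 + N/45 (w(N) = (N**2 + N/45) - 31 = -31 + N**2 + N/45)
t(v) = (-54 + v)*(9 + v)
sqrt(t(32) + w(Y(3, 0))) = sqrt((-486 + 32**2 - 45*32) + (-31 + (-4)**2 + (1/45)*(-4))) = sqrt((-486 + 1024 - 1440) + (-31 + 16 - 4/45)) = sqrt(-902 - 679/45) = sqrt(-41269/45) = I*sqrt(206345)/15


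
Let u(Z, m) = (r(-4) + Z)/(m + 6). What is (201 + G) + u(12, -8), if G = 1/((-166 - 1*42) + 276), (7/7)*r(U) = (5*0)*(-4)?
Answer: 13261/68 ≈ 195.01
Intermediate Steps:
r(U) = 0 (r(U) = (5*0)*(-4) = 0*(-4) = 0)
u(Z, m) = Z/(6 + m) (u(Z, m) = (0 + Z)/(m + 6) = Z/(6 + m))
G = 1/68 (G = 1/((-166 - 42) + 276) = 1/(-208 + 276) = 1/68 ≈ 0.014706)
(201 + G) + u(12, -8) = (201 + 1/68) + 12/(6 - 8) = 13669/68 + 12/(-2) = 13669/68 + 12*(-1/2) = 13669/68 - 6 = 13261/68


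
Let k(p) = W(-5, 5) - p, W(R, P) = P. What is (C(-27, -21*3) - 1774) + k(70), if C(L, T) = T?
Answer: -1902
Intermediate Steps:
k(p) = 5 - p
(C(-27, -21*3) - 1774) + k(70) = (-21*3 - 1774) + (5 - 1*70) = (-63 - 1774) + (5 - 70) = -1837 - 65 = -1902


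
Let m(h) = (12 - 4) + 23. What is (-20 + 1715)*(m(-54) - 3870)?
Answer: -6507105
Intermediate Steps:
m(h) = 31 (m(h) = 8 + 23 = 31)
(-20 + 1715)*(m(-54) - 3870) = (-20 + 1715)*(31 - 3870) = 1695*(-3839) = -6507105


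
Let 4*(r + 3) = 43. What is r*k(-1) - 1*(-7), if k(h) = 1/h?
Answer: -¾ ≈ -0.75000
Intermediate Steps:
r = 31/4 (r = -3 + (¼)*43 = -3 + 43/4 = 31/4 ≈ 7.7500)
k(h) = 1/h
r*k(-1) - 1*(-7) = (31/4)/(-1) - 1*(-7) = (31/4)*(-1) + 7 = -31/4 + 7 = -¾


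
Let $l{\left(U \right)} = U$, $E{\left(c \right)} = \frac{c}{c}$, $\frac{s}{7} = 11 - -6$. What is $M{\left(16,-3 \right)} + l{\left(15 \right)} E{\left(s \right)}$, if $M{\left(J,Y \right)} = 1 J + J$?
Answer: $47$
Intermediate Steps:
$M{\left(J,Y \right)} = 2 J$ ($M{\left(J,Y \right)} = J + J = 2 J$)
$s = 119$ ($s = 7 \left(11 - -6\right) = 7 \left(11 + 6\right) = 7 \cdot 17 = 119$)
$E{\left(c \right)} = 1$
$M{\left(16,-3 \right)} + l{\left(15 \right)} E{\left(s \right)} = 2 \cdot 16 + 15 \cdot 1 = 32 + 15 = 47$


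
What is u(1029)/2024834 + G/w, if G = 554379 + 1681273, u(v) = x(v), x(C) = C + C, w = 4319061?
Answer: 323979486379/624670111491 ≈ 0.51864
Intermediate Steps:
x(C) = 2*C
u(v) = 2*v
G = 2235652
u(1029)/2024834 + G/w = (2*1029)/2024834 + 2235652/4319061 = 2058*(1/2024834) + 2235652*(1/4319061) = 147/144631 + 2235652/4319061 = 323979486379/624670111491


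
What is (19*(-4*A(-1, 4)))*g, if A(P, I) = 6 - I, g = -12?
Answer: 1824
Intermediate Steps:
(19*(-4*A(-1, 4)))*g = (19*(-4*(6 - 1*4)))*(-12) = (19*(-4*(6 - 4)))*(-12) = (19*(-4*2))*(-12) = (19*(-8))*(-12) = -152*(-12) = 1824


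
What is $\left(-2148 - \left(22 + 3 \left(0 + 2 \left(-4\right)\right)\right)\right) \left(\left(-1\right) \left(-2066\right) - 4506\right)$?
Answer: $5236240$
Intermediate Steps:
$\left(-2148 - \left(22 + 3 \left(0 + 2 \left(-4\right)\right)\right)\right) \left(\left(-1\right) \left(-2066\right) - 4506\right) = \left(-2148 - \left(22 + 3 \left(0 - 8\right)\right)\right) \left(2066 - 4506\right) = \left(-2148 - -2\right) \left(-2440\right) = \left(-2148 + \left(24 - 22\right)\right) \left(-2440\right) = \left(-2148 + 2\right) \left(-2440\right) = \left(-2146\right) \left(-2440\right) = 5236240$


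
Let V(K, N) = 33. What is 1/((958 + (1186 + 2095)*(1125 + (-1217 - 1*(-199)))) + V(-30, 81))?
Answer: 1/352058 ≈ 2.8404e-6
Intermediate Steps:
1/((958 + (1186 + 2095)*(1125 + (-1217 - 1*(-199)))) + V(-30, 81)) = 1/((958 + (1186 + 2095)*(1125 + (-1217 - 1*(-199)))) + 33) = 1/((958 + 3281*(1125 + (-1217 + 199))) + 33) = 1/((958 + 3281*(1125 - 1018)) + 33) = 1/((958 + 3281*107) + 33) = 1/((958 + 351067) + 33) = 1/(352025 + 33) = 1/352058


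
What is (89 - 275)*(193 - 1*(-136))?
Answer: -61194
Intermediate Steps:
(89 - 275)*(193 - 1*(-136)) = -186*(193 + 136) = -186*329 = -61194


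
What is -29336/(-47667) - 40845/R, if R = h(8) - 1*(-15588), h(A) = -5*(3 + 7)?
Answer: -1491135847/740649846 ≈ -2.0133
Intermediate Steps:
h(A) = -50 (h(A) = -5*10 = -50)
R = 15538 (R = -50 - 1*(-15588) = -50 + 15588 = 15538)
-29336/(-47667) - 40845/R = -29336/(-47667) - 40845/15538 = -29336*(-1/47667) - 40845*1/15538 = 29336/47667 - 40845/15538 = -1491135847/740649846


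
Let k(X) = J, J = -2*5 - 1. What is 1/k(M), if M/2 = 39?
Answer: -1/11 ≈ -0.090909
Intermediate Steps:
M = 78 (M = 2*39 = 78)
J = -11 (J = -10 - 1 = -11)
k(X) = -11
1/k(M) = 1/(-11) = -1/11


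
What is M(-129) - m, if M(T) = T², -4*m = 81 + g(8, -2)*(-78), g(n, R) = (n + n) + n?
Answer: 64773/4 ≈ 16193.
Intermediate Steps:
g(n, R) = 3*n (g(n, R) = 2*n + n = 3*n)
m = 1791/4 (m = -(81 + (3*8)*(-78))/4 = -(81 + 24*(-78))/4 = -(81 - 1872)/4 = -¼*(-1791) = 1791/4 ≈ 447.75)
M(-129) - m = (-129)² - 1*1791/4 = 16641 - 1791/4 = 64773/4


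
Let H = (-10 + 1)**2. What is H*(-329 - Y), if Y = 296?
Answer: -50625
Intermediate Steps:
H = 81 (H = (-9)**2 = 81)
H*(-329 - Y) = 81*(-329 - 1*296) = 81*(-329 - 296) = 81*(-625) = -50625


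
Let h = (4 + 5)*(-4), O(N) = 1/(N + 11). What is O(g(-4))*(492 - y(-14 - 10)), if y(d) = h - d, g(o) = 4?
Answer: 168/5 ≈ 33.600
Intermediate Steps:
O(N) = 1/(11 + N)
h = -36 (h = 9*(-4) = -36)
y(d) = -36 - d
O(g(-4))*(492 - y(-14 - 10)) = (492 - (-36 - (-14 - 10)))/(11 + 4) = (492 - (-36 - 1*(-24)))/15 = (492 - (-36 + 24))/15 = (492 - 1*(-12))/15 = (492 + 12)/15 = (1/15)*504 = 168/5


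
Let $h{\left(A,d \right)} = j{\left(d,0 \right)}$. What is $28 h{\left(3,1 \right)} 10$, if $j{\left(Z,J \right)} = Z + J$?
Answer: $280$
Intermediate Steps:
$j{\left(Z,J \right)} = J + Z$
$h{\left(A,d \right)} = d$ ($h{\left(A,d \right)} = 0 + d = d$)
$28 h{\left(3,1 \right)} 10 = 28 \cdot 1 \cdot 10 = 28 \cdot 10 = 280$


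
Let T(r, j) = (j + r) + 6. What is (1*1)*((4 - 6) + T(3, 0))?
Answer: 7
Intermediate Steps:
T(r, j) = 6 + j + r
(1*1)*((4 - 6) + T(3, 0)) = (1*1)*((4 - 6) + (6 + 0 + 3)) = 1*(-2 + 9) = 1*7 = 7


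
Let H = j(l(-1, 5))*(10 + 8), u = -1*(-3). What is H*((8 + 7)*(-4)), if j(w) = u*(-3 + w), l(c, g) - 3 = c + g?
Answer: -12960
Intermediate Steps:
l(c, g) = 3 + c + g (l(c, g) = 3 + (c + g) = 3 + c + g)
u = 3
j(w) = -9 + 3*w (j(w) = 3*(-3 + w) = -9 + 3*w)
H = 216 (H = (-9 + 3*(3 - 1 + 5))*(10 + 8) = (-9 + 3*7)*18 = (-9 + 21)*18 = 12*18 = 216)
H*((8 + 7)*(-4)) = 216*((8 + 7)*(-4)) = 216*(15*(-4)) = 216*(-60) = -12960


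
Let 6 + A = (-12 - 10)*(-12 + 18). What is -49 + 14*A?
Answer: -1981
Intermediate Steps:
A = -138 (A = -6 + (-12 - 10)*(-12 + 18) = -6 - 22*6 = -6 - 132 = -138)
-49 + 14*A = -49 + 14*(-138) = -49 - 1932 = -1981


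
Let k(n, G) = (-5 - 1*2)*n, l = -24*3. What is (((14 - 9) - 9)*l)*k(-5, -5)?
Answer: 10080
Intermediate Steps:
l = -72 (l = -8*9 = -72)
k(n, G) = -7*n (k(n, G) = (-5 - 2)*n = -7*n)
(((14 - 9) - 9)*l)*k(-5, -5) = (((14 - 9) - 9)*(-72))*(-7*(-5)) = ((5 - 9)*(-72))*35 = -4*(-72)*35 = 288*35 = 10080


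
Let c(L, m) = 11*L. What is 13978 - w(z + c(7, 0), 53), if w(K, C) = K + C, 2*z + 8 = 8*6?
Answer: 13828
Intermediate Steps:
z = 20 (z = -4 + (8*6)/2 = -4 + (1/2)*48 = -4 + 24 = 20)
w(K, C) = C + K
13978 - w(z + c(7, 0), 53) = 13978 - (53 + (20 + 11*7)) = 13978 - (53 + (20 + 77)) = 13978 - (53 + 97) = 13978 - 1*150 = 13978 - 150 = 13828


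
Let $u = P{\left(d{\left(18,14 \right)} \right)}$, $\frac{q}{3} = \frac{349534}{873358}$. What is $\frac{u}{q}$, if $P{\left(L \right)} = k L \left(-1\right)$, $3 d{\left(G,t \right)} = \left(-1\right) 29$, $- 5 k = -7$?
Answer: $\frac{88645837}{7864515} \approx 11.272$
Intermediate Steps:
$k = \frac{7}{5}$ ($k = \left(- \frac{1}{5}\right) \left(-7\right) = \frac{7}{5} \approx 1.4$)
$d{\left(G,t \right)} = - \frac{29}{3}$ ($d{\left(G,t \right)} = \frac{\left(-1\right) 29}{3} = \frac{1}{3} \left(-29\right) = - \frac{29}{3}$)
$P{\left(L \right)} = - \frac{7 L}{5}$ ($P{\left(L \right)} = \frac{7 L}{5} \left(-1\right) = - \frac{7 L}{5}$)
$q = \frac{524301}{436679}$ ($q = 3 \cdot \frac{349534}{873358} = 3 \cdot 349534 \cdot \frac{1}{873358} = 3 \cdot \frac{174767}{436679} = \frac{524301}{436679} \approx 1.2007$)
$u = \frac{203}{15}$ ($u = \left(- \frac{7}{5}\right) \left(- \frac{29}{3}\right) = \frac{203}{15} \approx 13.533$)
$\frac{u}{q} = \frac{203}{15 \cdot \frac{524301}{436679}} = \frac{203}{15} \cdot \frac{436679}{524301} = \frac{88645837}{7864515}$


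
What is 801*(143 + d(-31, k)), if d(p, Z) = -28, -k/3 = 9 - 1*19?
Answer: 92115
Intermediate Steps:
k = 30 (k = -3*(9 - 1*19) = -3*(9 - 19) = -3*(-10) = 30)
801*(143 + d(-31, k)) = 801*(143 - 28) = 801*115 = 92115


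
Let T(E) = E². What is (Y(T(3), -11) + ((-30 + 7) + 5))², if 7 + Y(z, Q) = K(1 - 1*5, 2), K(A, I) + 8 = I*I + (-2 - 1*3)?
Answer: 1156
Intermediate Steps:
K(A, I) = -13 + I² (K(A, I) = -8 + (I*I + (-2 - 1*3)) = -8 + (I² + (-2 - 3)) = -8 + (I² - 5) = -8 + (-5 + I²) = -13 + I²)
Y(z, Q) = -16 (Y(z, Q) = -7 + (-13 + 2²) = -7 + (-13 + 4) = -7 - 9 = -16)
(Y(T(3), -11) + ((-30 + 7) + 5))² = (-16 + ((-30 + 7) + 5))² = (-16 + (-23 + 5))² = (-16 - 18)² = (-34)² = 1156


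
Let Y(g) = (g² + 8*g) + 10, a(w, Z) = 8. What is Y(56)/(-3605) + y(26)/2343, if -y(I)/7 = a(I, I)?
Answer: -8622622/8446515 ≈ -1.0208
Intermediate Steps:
Y(g) = 10 + g² + 8*g
y(I) = -56 (y(I) = -7*8 = -56)
Y(56)/(-3605) + y(26)/2343 = (10 + 56² + 8*56)/(-3605) - 56/2343 = (10 + 3136 + 448)*(-1/3605) - 56*1/2343 = 3594*(-1/3605) - 56/2343 = -3594/3605 - 56/2343 = -8622622/8446515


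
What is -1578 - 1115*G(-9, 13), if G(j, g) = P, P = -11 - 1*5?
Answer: 16262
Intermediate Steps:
P = -16 (P = -11 - 5 = -16)
G(j, g) = -16
-1578 - 1115*G(-9, 13) = -1578 - 1115*(-16) = -1578 + 17840 = 16262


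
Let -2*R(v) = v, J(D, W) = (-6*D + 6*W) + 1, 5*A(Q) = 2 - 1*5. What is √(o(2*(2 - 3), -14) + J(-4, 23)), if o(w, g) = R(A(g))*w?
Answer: 2*√1015/5 ≈ 12.744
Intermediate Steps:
A(Q) = -⅗ (A(Q) = (2 - 1*5)/5 = (2 - 5)/5 = (⅕)*(-3) = -⅗)
J(D, W) = 1 - 6*D + 6*W
R(v) = -v/2
o(w, g) = 3*w/10 (o(w, g) = (-½*(-⅗))*w = 3*w/10)
√(o(2*(2 - 3), -14) + J(-4, 23)) = √(3*(2*(2 - 3))/10 + (1 - 6*(-4) + 6*23)) = √(3*(2*(-1))/10 + (1 + 24 + 138)) = √((3/10)*(-2) + 163) = √(-⅗ + 163) = √(812/5) = 2*√1015/5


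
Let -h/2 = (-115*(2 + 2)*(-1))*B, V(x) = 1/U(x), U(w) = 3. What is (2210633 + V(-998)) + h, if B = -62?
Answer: 6803020/3 ≈ 2.2677e+6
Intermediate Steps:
V(x) = 1/3
h = 57040 (h = -2*(-115*(2 + 2)*(-1))*(-62) = -2*(-460*(-1))*(-62) = -2*(-115*(-4))*(-62) = -920*(-62) = -2*(-28520) = 57040)
(2210633 + V(-998)) + h = (2210633 + 1/3) + 57040 = 6631900/3 + 57040 = 6803020/3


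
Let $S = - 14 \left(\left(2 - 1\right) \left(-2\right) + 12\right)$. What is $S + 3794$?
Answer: $3654$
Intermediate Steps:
$S = -140$ ($S = - 14 \left(1 \left(-2\right) + 12\right) = - 14 \left(-2 + 12\right) = \left(-14\right) 10 = -140$)
$S + 3794 = -140 + 3794 = 3654$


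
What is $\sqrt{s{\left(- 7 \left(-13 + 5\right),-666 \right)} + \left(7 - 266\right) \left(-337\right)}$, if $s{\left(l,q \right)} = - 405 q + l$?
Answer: $\sqrt{357069} \approx 597.55$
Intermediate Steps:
$s{\left(l,q \right)} = l - 405 q$
$\sqrt{s{\left(- 7 \left(-13 + 5\right),-666 \right)} + \left(7 - 266\right) \left(-337\right)} = \sqrt{\left(- 7 \left(-13 + 5\right) - -269730\right) + \left(7 - 266\right) \left(-337\right)} = \sqrt{\left(\left(-7\right) \left(-8\right) + 269730\right) - -87283} = \sqrt{\left(56 + 269730\right) + 87283} = \sqrt{269786 + 87283} = \sqrt{357069}$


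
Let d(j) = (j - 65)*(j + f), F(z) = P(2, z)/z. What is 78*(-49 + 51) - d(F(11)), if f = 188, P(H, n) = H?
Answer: 1494786/121 ≈ 12354.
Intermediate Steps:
F(z) = 2/z
d(j) = (-65 + j)*(188 + j) (d(j) = (j - 65)*(j + 188) = (-65 + j)*(188 + j))
78*(-49 + 51) - d(F(11)) = 78*(-49 + 51) - (-12220 + (2/11)² + 123*(2/11)) = 78*2 - (-12220 + (2*(1/11))² + 123*(2*(1/11))) = 156 - (-12220 + (2/11)² + 123*(2/11)) = 156 - (-12220 + 4/121 + 246/11) = 156 - 1*(-1475910/121) = 156 + 1475910/121 = 1494786/121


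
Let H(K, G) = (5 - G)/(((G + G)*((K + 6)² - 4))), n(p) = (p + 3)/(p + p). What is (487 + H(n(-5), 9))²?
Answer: 14240909806369/60047001 ≈ 2.3716e+5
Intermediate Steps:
n(p) = (3 + p)/(2*p) (n(p) = (3 + p)/((2*p)) = (3 + p)*(1/(2*p)) = (3 + p)/(2*p))
H(K, G) = (5 - G)/(2*G*(-4 + (6 + K)²)) (H(K, G) = (5 - G)/(((2*G)*((6 + K)² - 4))) = (5 - G)/(((2*G)*(-4 + (6 + K)²))) = (5 - G)/((2*G*(-4 + (6 + K)²))) = (5 - G)*(1/(2*G*(-4 + (6 + K)²))) = (5 - G)/(2*G*(-4 + (6 + K)²)))
(487 + H(n(-5), 9))² = (487 + (½)*(5 - 1*9)/(9*(-4 + (6 + (½)*(3 - 5)/(-5))²)))² = (487 + (½)*(⅑)*(5 - 9)/(-4 + (6 + (½)*(-⅕)*(-2))²))² = (487 + (½)*(⅑)*(-4)/(-4 + (6 + ⅕)²))² = (487 + (½)*(⅑)*(-4)/(-4 + (31/5)²))² = (487 + (½)*(⅑)*(-4)/(-4 + 961/25))² = (487 + (½)*(⅑)*(-4)/(861/25))² = (487 + (½)*(⅑)*(25/861)*(-4))² = (487 - 50/7749)² = (3773713/7749)² = 14240909806369/60047001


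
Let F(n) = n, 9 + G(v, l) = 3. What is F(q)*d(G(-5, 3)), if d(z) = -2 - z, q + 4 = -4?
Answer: -32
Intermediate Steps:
G(v, l) = -6 (G(v, l) = -9 + 3 = -6)
q = -8 (q = -4 - 4 = -8)
F(q)*d(G(-5, 3)) = -8*(-2 - 1*(-6)) = -8*(-2 + 6) = -8*4 = -32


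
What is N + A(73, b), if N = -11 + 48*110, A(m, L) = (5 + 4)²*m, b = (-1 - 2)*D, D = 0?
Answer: 11182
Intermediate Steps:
b = 0 (b = (-1 - 2)*0 = -3*0 = 0)
A(m, L) = 81*m (A(m, L) = 9²*m = 81*m)
N = 5269 (N = -11 + 5280 = 5269)
N + A(73, b) = 5269 + 81*73 = 5269 + 5913 = 11182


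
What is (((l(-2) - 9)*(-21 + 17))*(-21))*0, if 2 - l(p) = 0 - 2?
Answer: 0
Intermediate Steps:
l(p) = 4 (l(p) = 2 - (0 - 2) = 2 - 1*(-2) = 2 + 2 = 4)
(((l(-2) - 9)*(-21 + 17))*(-21))*0 = (((4 - 9)*(-21 + 17))*(-21))*0 = (-5*(-4)*(-21))*0 = (20*(-21))*0 = -420*0 = 0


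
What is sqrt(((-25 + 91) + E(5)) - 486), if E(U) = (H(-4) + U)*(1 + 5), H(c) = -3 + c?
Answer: 12*I*sqrt(3) ≈ 20.785*I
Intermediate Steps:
E(U) = -42 + 6*U (E(U) = ((-3 - 4) + U)*(1 + 5) = (-7 + U)*6 = -42 + 6*U)
sqrt(((-25 + 91) + E(5)) - 486) = sqrt(((-25 + 91) + (-42 + 6*5)) - 486) = sqrt((66 + (-42 + 30)) - 486) = sqrt((66 - 12) - 486) = sqrt(54 - 486) = sqrt(-432) = 12*I*sqrt(3)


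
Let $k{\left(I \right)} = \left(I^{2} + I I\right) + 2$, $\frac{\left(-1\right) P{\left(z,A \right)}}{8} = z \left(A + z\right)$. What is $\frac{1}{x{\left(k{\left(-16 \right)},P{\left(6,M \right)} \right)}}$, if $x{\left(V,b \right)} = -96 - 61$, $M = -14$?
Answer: $- \frac{1}{157} \approx -0.0063694$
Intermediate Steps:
$P{\left(z,A \right)} = - 8 z \left(A + z\right)$
$k{\left(I \right)} = 2 + 2 I^{2}$ ($k{\left(I \right)} = \left(I^{2} + I^{2}\right) + 2 = 2 I^{2} + 2 = 2 + 2 I^{2}$)
$x{\left(V,b \right)} = -157$ ($x{\left(V,b \right)} = -96 - 61 = -157$)
$\frac{1}{x{\left(k{\left(-16 \right)},P{\left(6,M \right)} \right)}} = \frac{1}{-157} = - \frac{1}{157}$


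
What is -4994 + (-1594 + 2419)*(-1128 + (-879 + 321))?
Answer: -1395944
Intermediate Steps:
-4994 + (-1594 + 2419)*(-1128 + (-879 + 321)) = -4994 + 825*(-1128 - 558) = -4994 + 825*(-1686) = -4994 - 1390950 = -1395944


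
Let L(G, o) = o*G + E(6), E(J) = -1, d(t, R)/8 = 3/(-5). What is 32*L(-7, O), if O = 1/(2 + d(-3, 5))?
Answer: 48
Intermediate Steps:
d(t, R) = -24/5 (d(t, R) = 8*(3/(-5)) = 8*(3*(-1/5)) = 8*(-3/5) = -24/5)
O = -5/14 (O = 1/(2 - 24/5) = 1/(-14/5) = -5/14 ≈ -0.35714)
L(G, o) = -1 + G*o (L(G, o) = o*G - 1 = G*o - 1 = -1 + G*o)
32*L(-7, O) = 32*(-1 - 7*(-5/14)) = 32*(-1 + 5/2) = 32*(3/2) = 48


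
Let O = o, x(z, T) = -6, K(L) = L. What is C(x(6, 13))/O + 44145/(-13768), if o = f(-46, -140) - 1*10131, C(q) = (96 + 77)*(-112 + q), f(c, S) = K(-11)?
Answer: -83329319/69817528 ≈ -1.1935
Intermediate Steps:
f(c, S) = -11
C(q) = -19376 + 173*q (C(q) = 173*(-112 + q) = -19376 + 173*q)
o = -10142 (o = -11 - 1*10131 = -11 - 10131 = -10142)
O = -10142
C(x(6, 13))/O + 44145/(-13768) = (-19376 + 173*(-6))/(-10142) + 44145/(-13768) = (-19376 - 1038)*(-1/10142) + 44145*(-1/13768) = -20414*(-1/10142) - 44145/13768 = 10207/5071 - 44145/13768 = -83329319/69817528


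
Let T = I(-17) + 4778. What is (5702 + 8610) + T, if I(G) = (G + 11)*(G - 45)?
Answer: 19462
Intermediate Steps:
I(G) = (-45 + G)*(11 + G) (I(G) = (11 + G)*(-45 + G) = (-45 + G)*(11 + G))
T = 5150 (T = (-495 + (-17)² - 34*(-17)) + 4778 = (-495 + 289 + 578) + 4778 = 372 + 4778 = 5150)
(5702 + 8610) + T = (5702 + 8610) + 5150 = 14312 + 5150 = 19462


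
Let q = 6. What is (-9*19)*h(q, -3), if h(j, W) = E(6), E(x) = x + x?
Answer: -2052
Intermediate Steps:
E(x) = 2*x
h(j, W) = 12 (h(j, W) = 2*6 = 12)
(-9*19)*h(q, -3) = -9*19*12 = -171*12 = -2052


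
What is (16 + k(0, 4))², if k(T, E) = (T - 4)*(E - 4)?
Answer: 256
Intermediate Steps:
k(T, E) = (-4 + E)*(-4 + T) (k(T, E) = (-4 + T)*(-4 + E) = (-4 + E)*(-4 + T))
(16 + k(0, 4))² = (16 + (16 - 4*4 - 4*0 + 4*0))² = (16 + (16 - 16 + 0 + 0))² = (16 + 0)² = 16² = 256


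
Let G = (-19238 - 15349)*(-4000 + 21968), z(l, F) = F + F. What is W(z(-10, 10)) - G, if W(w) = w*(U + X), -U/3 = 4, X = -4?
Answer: 621458896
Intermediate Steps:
U = -12 (U = -3*4 = -12)
z(l, F) = 2*F
G = -621459216 (G = -34587*17968 = -621459216)
W(w) = -16*w (W(w) = w*(-12 - 4) = w*(-16) = -16*w)
W(z(-10, 10)) - G = -32*10 - 1*(-621459216) = -16*20 + 621459216 = -320 + 621459216 = 621458896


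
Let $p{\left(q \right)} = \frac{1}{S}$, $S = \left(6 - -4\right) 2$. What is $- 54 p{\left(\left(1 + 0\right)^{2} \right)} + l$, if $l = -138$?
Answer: $- \frac{1407}{10} \approx -140.7$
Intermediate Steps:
$S = 20$ ($S = \left(6 + 4\right) 2 = 10 \cdot 2 = 20$)
$p{\left(q \right)} = \frac{1}{20}$
$- 54 p{\left(\left(1 + 0\right)^{2} \right)} + l = \left(-54\right) \frac{1}{20} - 138 = - \frac{27}{10} - 138 = - \frac{1407}{10}$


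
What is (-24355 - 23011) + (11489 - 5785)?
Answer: -41662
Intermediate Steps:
(-24355 - 23011) + (11489 - 5785) = -47366 + 5704 = -41662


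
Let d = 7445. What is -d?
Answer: -7445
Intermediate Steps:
-d = -1*7445 = -7445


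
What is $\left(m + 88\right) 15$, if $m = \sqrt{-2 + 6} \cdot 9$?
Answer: $1590$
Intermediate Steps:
$m = 18$ ($m = \sqrt{4} \cdot 9 = 2 \cdot 9 = 18$)
$\left(m + 88\right) 15 = \left(18 + 88\right) 15 = 106 \cdot 15 = 1590$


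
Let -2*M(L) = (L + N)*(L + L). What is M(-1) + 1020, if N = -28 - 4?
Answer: 987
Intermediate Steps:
N = -32
M(L) = -L*(-32 + L) (M(L) = -(L - 32)*(L + L)/2 = -(-32 + L)*2*L/2 = -L*(-32 + L))
M(-1) + 1020 = -(32 - 1*(-1)) + 1020 = -(32 + 1) + 1020 = -1*33 + 1020 = -33 + 1020 = 987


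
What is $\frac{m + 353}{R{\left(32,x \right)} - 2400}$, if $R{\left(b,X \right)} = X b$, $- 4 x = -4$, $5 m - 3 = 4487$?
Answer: $- \frac{1251}{2368} \approx -0.52829$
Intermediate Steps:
$m = 898$ ($m = \frac{3}{5} + \frac{1}{5} \cdot 4487 = \frac{3}{5} + \frac{4487}{5} = 898$)
$x = 1$ ($x = \left(- \frac{1}{4}\right) \left(-4\right) = 1$)
$\frac{m + 353}{R{\left(32,x \right)} - 2400} = \frac{898 + 353}{1 \cdot 32 - 2400} = \frac{1251}{32 - 2400} = \frac{1251}{-2368} = 1251 \left(- \frac{1}{2368}\right) = - \frac{1251}{2368}$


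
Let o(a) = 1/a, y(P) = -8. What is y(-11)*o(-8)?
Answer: 1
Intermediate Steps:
y(-11)*o(-8) = -8/(-8) = -8*(-⅛) = 1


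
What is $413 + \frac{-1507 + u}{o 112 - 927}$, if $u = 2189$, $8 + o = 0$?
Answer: $\frac{752217}{1823} \approx 412.63$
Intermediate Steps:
$o = -8$ ($o = -8 + 0 = -8$)
$413 + \frac{-1507 + u}{o 112 - 927} = 413 + \frac{-1507 + 2189}{\left(-8\right) 112 - 927} = 413 + \frac{682}{-896 - 927} = 413 + \frac{682}{-1823} = 413 + 682 \left(- \frac{1}{1823}\right) = 413 - \frac{682}{1823} = \frac{752217}{1823}$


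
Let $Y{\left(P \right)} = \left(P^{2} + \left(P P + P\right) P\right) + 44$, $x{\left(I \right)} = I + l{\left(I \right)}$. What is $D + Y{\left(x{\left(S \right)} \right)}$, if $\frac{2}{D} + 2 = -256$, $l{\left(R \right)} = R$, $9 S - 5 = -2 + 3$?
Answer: $\frac{57955}{1161} \approx 49.918$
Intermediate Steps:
$S = \frac{2}{3}$ ($S = \frac{5}{9} + \frac{-2 + 3}{9} = \frac{5}{9} + \frac{1}{9} \cdot 1 = \frac{5}{9} + \frac{1}{9} = \frac{2}{3} \approx 0.66667$)
$D = - \frac{1}{129}$ ($D = \frac{2}{-2 - 256} = \frac{2}{-258} = 2 \left(- \frac{1}{258}\right) = - \frac{1}{129} \approx -0.0077519$)
$x{\left(I \right)} = 2 I$ ($x{\left(I \right)} = I + I = 2 I$)
$Y{\left(P \right)} = 44 + P^{2} + P \left(P + P^{2}\right)$ ($Y{\left(P \right)} = \left(P^{2} + \left(P^{2} + P\right) P\right) + 44 = \left(P^{2} + \left(P + P^{2}\right) P\right) + 44 = \left(P^{2} + P \left(P + P^{2}\right)\right) + 44 = 44 + P^{2} + P \left(P + P^{2}\right)$)
$D + Y{\left(x{\left(S \right)} \right)} = - \frac{1}{129} + \left(44 + \left(2 \cdot \frac{2}{3}\right)^{3} + 2 \left(2 \cdot \frac{2}{3}\right)^{2}\right) = - \frac{1}{129} + \left(44 + \left(\frac{4}{3}\right)^{3} + 2 \left(\frac{4}{3}\right)^{2}\right) = - \frac{1}{129} + \left(44 + \frac{64}{27} + 2 \cdot \frac{16}{9}\right) = - \frac{1}{129} + \left(44 + \frac{64}{27} + \frac{32}{9}\right) = - \frac{1}{129} + \frac{1348}{27} = \frac{57955}{1161}$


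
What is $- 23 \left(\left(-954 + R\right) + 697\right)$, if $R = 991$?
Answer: $-16882$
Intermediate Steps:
$- 23 \left(\left(-954 + R\right) + 697\right) = - 23 \left(\left(-954 + 991\right) + 697\right) = - 23 \left(37 + 697\right) = \left(-23\right) 734 = -16882$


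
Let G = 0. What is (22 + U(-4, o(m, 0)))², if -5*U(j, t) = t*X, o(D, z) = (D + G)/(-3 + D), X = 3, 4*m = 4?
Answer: 49729/100 ≈ 497.29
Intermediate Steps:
m = 1 (m = (¼)*4 = 1)
o(D, z) = D/(-3 + D) (o(D, z) = (D + 0)/(-3 + D) = D/(-3 + D))
U(j, t) = -3*t/5 (U(j, t) = -t*3/5 = -3*t/5)
(22 + U(-4, o(m, 0)))² = (22 - 3/(5*(-3 + 1)))² = (22 - 3/(5*(-2)))² = (22 - 3*(-1)/(5*2))² = (22 - ⅗*(-½))² = (22 + 3/10)² = (223/10)² = 49729/100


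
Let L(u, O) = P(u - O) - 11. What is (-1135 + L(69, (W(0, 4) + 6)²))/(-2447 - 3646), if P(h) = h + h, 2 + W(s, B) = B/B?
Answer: 1058/6093 ≈ 0.17364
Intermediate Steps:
W(s, B) = -1 (W(s, B) = -2 + B/B = -2 + 1 = -1)
P(h) = 2*h
L(u, O) = -11 - 2*O + 2*u (L(u, O) = 2*(u - O) - 11 = (-2*O + 2*u) - 11 = -11 - 2*O + 2*u)
(-1135 + L(69, (W(0, 4) + 6)²))/(-2447 - 3646) = (-1135 + (-11 - 2*(-1 + 6)² + 2*69))/(-2447 - 3646) = (-1135 + (-11 - 2*5² + 138))/(-6093) = (-1135 + (-11 - 2*25 + 138))*(-1/6093) = (-1135 + (-11 - 50 + 138))*(-1/6093) = (-1135 + 77)*(-1/6093) = -1058*(-1/6093) = 1058/6093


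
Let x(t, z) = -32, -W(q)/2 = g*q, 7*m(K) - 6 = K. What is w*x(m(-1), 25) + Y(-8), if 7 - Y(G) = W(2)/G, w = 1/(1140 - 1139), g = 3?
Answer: -53/2 ≈ -26.500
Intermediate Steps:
m(K) = 6/7 + K/7
W(q) = -6*q
w = 1 (w = 1/1 = 1)
Y(G) = 7 + 12/G (Y(G) = 7 - (-6*2)/G = 7 - (-12)/G = 7 + 12/G)
w*x(m(-1), 25) + Y(-8) = 1*(-32) + (7 + 12/(-8)) = -32 + (7 + 12*(-⅛)) = -32 + (7 - 3/2) = -32 + 11/2 = -53/2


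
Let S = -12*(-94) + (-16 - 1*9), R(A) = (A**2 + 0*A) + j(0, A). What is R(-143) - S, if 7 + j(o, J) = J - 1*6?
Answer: 19190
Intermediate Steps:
j(o, J) = -13 + J (j(o, J) = -7 + (J - 1*6) = -7 + (J - 6) = -7 + (-6 + J) = -13 + J)
R(A) = -13 + A + A**2 (R(A) = (A**2 + 0*A) + (-13 + A) = (A**2 + 0) + (-13 + A) = A**2 + (-13 + A) = -13 + A + A**2)
S = 1103 (S = 1128 + (-16 - 9) = 1128 - 25 = 1103)
R(-143) - S = (-13 - 143 + (-143)**2) - 1*1103 = (-13 - 143 + 20449) - 1103 = 20293 - 1103 = 19190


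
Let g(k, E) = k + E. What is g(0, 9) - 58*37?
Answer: -2137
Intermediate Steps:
g(k, E) = E + k
g(0, 9) - 58*37 = (9 + 0) - 58*37 = 9 - 2146 = -2137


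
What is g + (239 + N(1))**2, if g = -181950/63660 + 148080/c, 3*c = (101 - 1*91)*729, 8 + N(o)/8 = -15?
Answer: 529925977/171882 ≈ 3083.1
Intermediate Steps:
N(o) = -184 (N(o) = -64 + 8*(-15) = -64 - 120 = -184)
c = 2430 (c = ((101 - 1*91)*729)/3 = ((101 - 91)*729)/3 = (10*729)/3 = (1/3)*7290 = 2430)
g = 9982927/171882 (g = -181950/63660 + 148080/2430 = -181950*1/63660 + 148080*(1/2430) = -6065/2122 + 4936/81 = 9982927/171882 ≈ 58.080)
g + (239 + N(1))**2 = 9982927/171882 + (239 - 184)**2 = 9982927/171882 + 55**2 = 9982927/171882 + 3025 = 529925977/171882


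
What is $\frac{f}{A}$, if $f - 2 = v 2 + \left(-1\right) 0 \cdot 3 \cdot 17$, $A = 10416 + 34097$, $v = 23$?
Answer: $\frac{48}{44513} \approx 0.0010783$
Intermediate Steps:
$A = 44513$
$f = 48$ ($f = 2 + \left(23 \cdot 2 + \left(-1\right) 0 \cdot 3 \cdot 17\right) = 2 + \left(46 + 0 \cdot 3 \cdot 17\right) = 2 + \left(46 + 0 \cdot 17\right) = 2 + \left(46 + 0\right) = 2 + 46 = 48$)
$\frac{f}{A} = \frac{48}{44513}$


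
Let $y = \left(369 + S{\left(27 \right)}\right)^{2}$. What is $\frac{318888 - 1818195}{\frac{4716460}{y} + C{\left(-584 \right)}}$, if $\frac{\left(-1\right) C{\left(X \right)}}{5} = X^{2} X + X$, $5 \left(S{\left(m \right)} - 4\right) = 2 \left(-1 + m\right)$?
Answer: $- \frac{5509786801923}{3659772241516660} \approx -0.0015055$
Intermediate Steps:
$S{\left(m \right)} = \frac{18}{5} + \frac{2 m}{5}$ ($S{\left(m \right)} = 4 + \frac{2 \left(-1 + m\right)}{5} = 4 + \frac{-2 + 2 m}{5} = 4 + \left(- \frac{2}{5} + \frac{2 m}{5}\right) = \frac{18}{5} + \frac{2 m}{5}$)
$C{\left(X \right)} = - 5 X - 5 X^{3}$ ($C{\left(X \right)} = - 5 \left(X^{2} X + X\right) = - 5 \left(X^{3} + X\right) = - 5 \left(X + X^{3}\right) = - 5 X - 5 X^{3}$)
$y = \frac{3674889}{25}$ ($y = \left(369 + \left(\frac{18}{5} + \frac{2}{5} \cdot 27\right)\right)^{2} = \left(369 + \left(\frac{18}{5} + \frac{54}{5}\right)\right)^{2} = \left(369 + \frac{72}{5}\right)^{2} = \left(\frac{1917}{5}\right)^{2} = \frac{3674889}{25} \approx 1.47 \cdot 10^{5}$)
$\frac{318888 - 1818195}{\frac{4716460}{y} + C{\left(-584 \right)}} = \frac{318888 - 1818195}{\frac{4716460}{\frac{3674889}{25}} - - 2920 \left(1 + \left(-584\right)^{2}\right)} = - \frac{1499307}{4716460 \cdot \frac{25}{3674889} - - 2920 \left(1 + 341056\right)} = - \frac{1499307}{\frac{117911500}{3674889} - \left(-2920\right) 341057} = - \frac{1499307}{\frac{117911500}{3674889} + 995886440} = - \frac{1499307}{\frac{3659772241516660}{3674889}} = \left(-1499307\right) \frac{3674889}{3659772241516660} = - \frac{5509786801923}{3659772241516660}$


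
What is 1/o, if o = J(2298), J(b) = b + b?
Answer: 1/4596 ≈ 0.00021758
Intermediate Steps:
J(b) = 2*b
o = 4596 (o = 2*2298 = 4596)
1/o = 1/4596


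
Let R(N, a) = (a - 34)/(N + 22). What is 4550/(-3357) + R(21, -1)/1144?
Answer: -223941095/165137544 ≈ -1.3561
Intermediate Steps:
R(N, a) = (-34 + a)/(22 + N)
4550/(-3357) + R(21, -1)/1144 = 4550/(-3357) + ((-34 - 1)/(22 + 21))/1144 = 4550*(-1/3357) + (-35/43)*(1/1144) = -4550/3357 + ((1/43)*(-35))*(1/1144) = -4550/3357 - 35/43*1/1144 = -4550/3357 - 35/49192 = -223941095/165137544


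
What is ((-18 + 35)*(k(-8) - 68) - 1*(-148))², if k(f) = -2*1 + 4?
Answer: 948676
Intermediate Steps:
k(f) = 2 (k(f) = -2 + 4 = 2)
((-18 + 35)*(k(-8) - 68) - 1*(-148))² = ((-18 + 35)*(2 - 68) - 1*(-148))² = (17*(-66) + 148)² = (-1122 + 148)² = (-974)² = 948676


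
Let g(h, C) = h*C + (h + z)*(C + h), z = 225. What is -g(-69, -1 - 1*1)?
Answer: 10938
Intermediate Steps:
g(h, C) = C*h + (225 + h)*(C + h) (g(h, C) = h*C + (h + 225)*(C + h) = C*h + (225 + h)*(C + h))
-g(-69, -1 - 1*1) = -((-69)² + 225*(-1 - 1*1) + 225*(-69) + 2*(-1 - 1*1)*(-69)) = -(4761 + 225*(-1 - 1) - 15525 + 2*(-1 - 1)*(-69)) = -(4761 + 225*(-2) - 15525 + 2*(-2)*(-69)) = -(4761 - 450 - 15525 + 276) = -1*(-10938) = 10938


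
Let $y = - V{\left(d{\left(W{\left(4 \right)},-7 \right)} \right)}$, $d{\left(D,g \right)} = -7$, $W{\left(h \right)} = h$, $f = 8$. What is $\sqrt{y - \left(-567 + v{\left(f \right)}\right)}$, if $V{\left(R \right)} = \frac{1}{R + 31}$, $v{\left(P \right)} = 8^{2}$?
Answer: $\frac{\sqrt{72426}}{12} \approx 22.427$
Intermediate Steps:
$v{\left(P \right)} = 64$
$V{\left(R \right)} = \frac{1}{31 + R}$
$y = - \frac{1}{24}$ ($y = - \frac{1}{31 - 7} = - \frac{1}{24} \approx -0.041667$)
$\sqrt{y - \left(-567 + v{\left(f \right)}\right)} = \sqrt{- \frac{1}{24} + \left(567 - 64\right)} = \sqrt{- \frac{1}{24} + 503} = \sqrt{\frac{12071}{24}} = \frac{\sqrt{72426}}{12}$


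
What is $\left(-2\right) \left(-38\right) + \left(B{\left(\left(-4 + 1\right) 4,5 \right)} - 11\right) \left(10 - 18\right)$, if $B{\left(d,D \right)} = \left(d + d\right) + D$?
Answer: $316$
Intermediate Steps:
$B{\left(d,D \right)} = D + 2 d$ ($B{\left(d,D \right)} = 2 d + D = D + 2 d$)
$\left(-2\right) \left(-38\right) + \left(B{\left(\left(-4 + 1\right) 4,5 \right)} - 11\right) \left(10 - 18\right) = \left(-2\right) \left(-38\right) + \left(\left(5 + 2 \left(-4 + 1\right) 4\right) - 11\right) \left(10 - 18\right) = 76 + \left(\left(5 + 2 \left(\left(-3\right) 4\right)\right) - 11\right) \left(-8\right) = 76 + \left(\left(5 + 2 \left(-12\right)\right) - 11\right) \left(-8\right) = 76 + \left(\left(5 - 24\right) - 11\right) \left(-8\right) = 76 + \left(-19 - 11\right) \left(-8\right) = 76 - -240 = 76 + 240 = 316$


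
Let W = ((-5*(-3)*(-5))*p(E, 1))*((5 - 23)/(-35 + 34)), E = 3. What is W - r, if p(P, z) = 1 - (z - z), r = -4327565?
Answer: 4326215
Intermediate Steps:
p(P, z) = 1 (p(P, z) = 1 - 1*0 = 1 + 0 = 1)
W = -1350 (W = ((-5*(-3)*(-5))*1)*((5 - 23)/(-35 + 34)) = ((15*(-5))*1)*(-18/(-1)) = (-75*1)*(-18*(-1)) = -75*18 = -1350)
W - r = -1350 - 1*(-4327565) = -1350 + 4327565 = 4326215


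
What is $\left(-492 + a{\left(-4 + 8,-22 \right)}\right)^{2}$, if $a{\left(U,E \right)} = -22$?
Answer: $264196$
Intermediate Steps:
$\left(-492 + a{\left(-4 + 8,-22 \right)}\right)^{2} = \left(-492 - 22\right)^{2} = \left(-514\right)^{2} = 264196$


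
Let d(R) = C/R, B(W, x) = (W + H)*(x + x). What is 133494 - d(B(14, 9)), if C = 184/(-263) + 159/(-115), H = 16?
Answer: 2180264119177/16332300 ≈ 1.3349e+5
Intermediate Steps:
B(W, x) = 2*x*(16 + W) (B(W, x) = (W + 16)*(x + x) = (16 + W)*(2*x) = 2*x*(16 + W))
C = -62977/30245 (C = 184*(-1/263) + 159*(-1/115) = -184/263 - 159/115 = -62977/30245 ≈ -2.0822)
d(R) = -62977/(30245*R)
133494 - d(B(14, 9)) = 133494 - (-62977)/(30245*(2*9*(16 + 14))) = 133494 - (-62977)/(30245*(2*9*30)) = 133494 - (-62977)/(30245*540) = 133494 - 1*(-62977/16332300) = 133494 + 62977/16332300 = 2180264119177/16332300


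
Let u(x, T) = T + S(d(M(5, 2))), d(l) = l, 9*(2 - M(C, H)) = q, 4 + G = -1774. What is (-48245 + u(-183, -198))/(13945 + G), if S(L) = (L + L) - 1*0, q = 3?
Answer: -145319/36501 ≈ -3.9812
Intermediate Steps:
G = -1778 (G = -4 - 1774 = -1778)
M(C, H) = 5/3 (M(C, H) = 2 - 1/9*3 = 2 - 1/3 = 5/3)
S(L) = 2*L (S(L) = 2*L + 0 = 2*L)
u(x, T) = 10/3 + T (u(x, T) = T + 2*(5/3) = T + 10/3 = 10/3 + T)
(-48245 + u(-183, -198))/(13945 + G) = (-48245 + (10/3 - 198))/(13945 - 1778) = (-48245 - 584/3)/12167 = -145319/3*1/12167 = -145319/36501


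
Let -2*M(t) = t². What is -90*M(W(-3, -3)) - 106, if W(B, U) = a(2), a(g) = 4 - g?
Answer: 74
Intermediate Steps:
W(B, U) = 2 (W(B, U) = 4 - 1*2 = 4 - 2 = 2)
M(t) = -t²/2
-90*M(W(-3, -3)) - 106 = -(-45)*2² - 106 = -(-45)*4 - 106 = -90*(-2) - 106 = 180 - 106 = 74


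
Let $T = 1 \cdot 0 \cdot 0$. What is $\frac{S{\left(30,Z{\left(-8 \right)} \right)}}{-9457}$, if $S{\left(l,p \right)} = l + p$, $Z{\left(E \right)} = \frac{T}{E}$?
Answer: $- \frac{30}{9457} \approx -0.0031723$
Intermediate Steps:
$T = 0$ ($T = 0 \cdot 0 = 0$)
$Z{\left(E \right)} = 0$ ($Z{\left(E \right)} = \frac{0}{E} = 0$)
$\frac{S{\left(30,Z{\left(-8 \right)} \right)}}{-9457} = \frac{30 + 0}{-9457} = 30 \left(- \frac{1}{9457}\right) = - \frac{30}{9457}$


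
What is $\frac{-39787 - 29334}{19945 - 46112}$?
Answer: $\frac{69121}{26167} \approx 2.6415$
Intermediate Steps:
$\frac{-39787 - 29334}{19945 - 46112} = - \frac{69121}{-26167} = \left(-69121\right) \left(- \frac{1}{26167}\right) = \frac{69121}{26167}$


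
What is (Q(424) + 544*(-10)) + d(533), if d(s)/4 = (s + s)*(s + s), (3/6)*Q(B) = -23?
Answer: 4539938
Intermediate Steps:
Q(B) = -46 (Q(B) = 2*(-23) = -46)
d(s) = 16*s**2 (d(s) = 4*((s + s)*(s + s)) = 4*((2*s)*(2*s)) = 4*(4*s**2) = 16*s**2)
(Q(424) + 544*(-10)) + d(533) = (-46 + 544*(-10)) + 16*533**2 = (-46 - 5440) + 16*284089 = -5486 + 4545424 = 4539938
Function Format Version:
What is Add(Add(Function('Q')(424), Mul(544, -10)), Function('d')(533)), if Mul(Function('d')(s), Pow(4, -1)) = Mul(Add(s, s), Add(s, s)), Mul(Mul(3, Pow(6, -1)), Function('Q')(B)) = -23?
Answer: 4539938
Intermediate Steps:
Function('Q')(B) = -46 (Function('Q')(B) = Mul(2, -23) = -46)
Function('d')(s) = Mul(16, Pow(s, 2)) (Function('d')(s) = Mul(4, Mul(Add(s, s), Add(s, s))) = Mul(4, Mul(Mul(2, s), Mul(2, s))) = Mul(4, Mul(4, Pow(s, 2))) = Mul(16, Pow(s, 2)))
Add(Add(Function('Q')(424), Mul(544, -10)), Function('d')(533)) = Add(Add(-46, Mul(544, -10)), Mul(16, Pow(533, 2))) = Add(Add(-46, -5440), Mul(16, 284089)) = Add(-5486, 4545424) = 4539938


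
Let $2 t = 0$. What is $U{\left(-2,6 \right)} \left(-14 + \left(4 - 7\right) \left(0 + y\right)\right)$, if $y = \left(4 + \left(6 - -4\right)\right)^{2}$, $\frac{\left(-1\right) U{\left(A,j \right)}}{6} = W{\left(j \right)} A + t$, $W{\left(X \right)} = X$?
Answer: $-43344$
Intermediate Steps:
$t = 0$ ($t = \frac{1}{2} \cdot 0 = 0$)
$U{\left(A,j \right)} = - 6 A j$ ($U{\left(A,j \right)} = - 6 \left(j A + 0\right) = - 6 \left(A j + 0\right) = - 6 A j$)
$y = 196$ ($y = \left(4 + \left(6 + 4\right)\right)^{2} = \left(4 + 10\right)^{2} = 14^{2} = 196$)
$U{\left(-2,6 \right)} \left(-14 + \left(4 - 7\right) \left(0 + y\right)\right) = \left(-6\right) \left(-2\right) 6 \left(-14 + \left(4 - 7\right) \left(0 + 196\right)\right) = 72 \left(-14 - 588\right) = 72 \left(-602\right) = -43344$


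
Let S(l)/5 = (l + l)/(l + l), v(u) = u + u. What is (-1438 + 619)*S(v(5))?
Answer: -4095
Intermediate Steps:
v(u) = 2*u
S(l) = 5 (S(l) = 5*((l + l)/(l + l)) = 5*((2*l)/((2*l))) = 5*((2*l)*(1/(2*l))) = 5*1 = 5)
(-1438 + 619)*S(v(5)) = (-1438 + 619)*5 = -819*5 = -4095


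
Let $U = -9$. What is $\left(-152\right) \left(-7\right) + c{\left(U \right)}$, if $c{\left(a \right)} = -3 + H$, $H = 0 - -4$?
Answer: $1065$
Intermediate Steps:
$H = 4$ ($H = 0 + 4 = 4$)
$c{\left(a \right)} = 1$ ($c{\left(a \right)} = -3 + 4 = 1$)
$\left(-152\right) \left(-7\right) + c{\left(U \right)} = \left(-152\right) \left(-7\right) + 1 = 1064 + 1 = 1065$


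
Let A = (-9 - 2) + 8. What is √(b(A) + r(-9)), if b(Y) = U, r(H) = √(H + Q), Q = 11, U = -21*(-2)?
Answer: √(42 + √2) ≈ 6.5889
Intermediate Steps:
U = 42
A = -3 (A = -11 + 8 = -3)
r(H) = √(11 + H) (r(H) = √(H + 11) = √(11 + H))
b(Y) = 42
√(b(A) + r(-9)) = √(42 + √(11 - 9)) = √(42 + √2)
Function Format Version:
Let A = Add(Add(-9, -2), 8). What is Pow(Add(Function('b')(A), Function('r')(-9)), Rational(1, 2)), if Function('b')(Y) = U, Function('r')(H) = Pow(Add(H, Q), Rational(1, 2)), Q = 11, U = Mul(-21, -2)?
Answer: Pow(Add(42, Pow(2, Rational(1, 2))), Rational(1, 2)) ≈ 6.5889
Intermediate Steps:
U = 42
A = -3 (A = Add(-11, 8) = -3)
Function('r')(H) = Pow(Add(11, H), Rational(1, 2)) (Function('r')(H) = Pow(Add(H, 11), Rational(1, 2)) = Pow(Add(11, H), Rational(1, 2)))
Function('b')(Y) = 42
Pow(Add(Function('b')(A), Function('r')(-9)), Rational(1, 2)) = Pow(Add(42, Pow(Add(11, -9), Rational(1, 2))), Rational(1, 2)) = Pow(Add(42, Pow(2, Rational(1, 2))), Rational(1, 2))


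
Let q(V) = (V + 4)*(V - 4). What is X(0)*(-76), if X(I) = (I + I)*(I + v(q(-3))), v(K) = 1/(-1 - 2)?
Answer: 0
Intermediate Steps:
q(V) = (-4 + V)*(4 + V) (q(V) = (4 + V)*(-4 + V) = (-4 + V)*(4 + V))
v(K) = -1/3 (v(K) = 1/(-3) = -1/3)
X(I) = 2*I*(-1/3 + I) (X(I) = (I + I)*(I - 1/3) = (2*I)*(-1/3 + I) = 2*I*(-1/3 + I))
X(0)*(-76) = ((2/3)*0*(-1 + 3*0))*(-76) = ((2/3)*0*(-1 + 0))*(-76) = ((2/3)*0*(-1))*(-76) = 0*(-76) = 0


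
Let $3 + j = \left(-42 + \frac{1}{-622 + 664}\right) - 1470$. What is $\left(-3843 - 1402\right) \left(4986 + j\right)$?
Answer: $- \frac{764631835}{42} \approx -1.8206 \cdot 10^{7}$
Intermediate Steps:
$j = - \frac{63629}{42}$ ($j = -3 - \left(1512 - \frac{1}{-622 + 664}\right) = -3 - \left(1512 - \frac{1}{42}\right) = -3 + \left(\left(-42 + \frac{1}{42}\right) - 1470\right) = -3 - \frac{63503}{42} = - \frac{63629}{42} \approx -1515.0$)
$\left(-3843 - 1402\right) \left(4986 + j\right) = \left(-3843 - 1402\right) \left(4986 - \frac{63629}{42}\right) = \left(-5245\right) \frac{145783}{42} = - \frac{764631835}{42}$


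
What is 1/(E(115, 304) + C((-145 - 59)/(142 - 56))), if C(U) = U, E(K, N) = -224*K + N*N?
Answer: 43/2866106 ≈ 1.5003e-5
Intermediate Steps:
E(K, N) = N² - 224*K (E(K, N) = -224*K + N² = N² - 224*K)
1/(E(115, 304) + C((-145 - 59)/(142 - 56))) = 1/((304² - 224*115) + (-145 - 59)/(142 - 56)) = 1/((92416 - 25760) - 204/86) = 1/(66656 - 204*1/86) = 1/(66656 - 102/43) = 1/(2866106/43) = 43/2866106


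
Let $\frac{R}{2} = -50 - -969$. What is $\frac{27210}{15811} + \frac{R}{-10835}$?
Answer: $\frac{265759732}{171312185} \approx 1.5513$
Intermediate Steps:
$R = 1838$ ($R = 2 \left(-50 - -969\right) = 2 \left(-50 + 969\right) = 2 \cdot 919 = 1838$)
$\frac{27210}{15811} + \frac{R}{-10835} = \frac{27210}{15811} + \frac{1838}{-10835} = 27210 \cdot \frac{1}{15811} + 1838 \left(- \frac{1}{10835}\right) = \frac{27210}{15811} - \frac{1838}{10835} = \frac{265759732}{171312185}$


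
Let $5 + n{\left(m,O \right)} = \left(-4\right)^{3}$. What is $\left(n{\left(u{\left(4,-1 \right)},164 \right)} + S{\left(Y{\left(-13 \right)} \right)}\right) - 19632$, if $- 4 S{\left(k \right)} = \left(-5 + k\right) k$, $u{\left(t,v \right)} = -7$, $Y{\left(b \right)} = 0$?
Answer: $-19701$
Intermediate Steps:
$n{\left(m,O \right)} = -69$ ($n{\left(m,O \right)} = -5 + \left(-4\right)^{3} = -5 - 64 = -69$)
$S{\left(k \right)} = - \frac{k \left(-5 + k\right)}{4}$ ($S{\left(k \right)} = - \frac{\left(-5 + k\right) k}{4} = - \frac{k \left(-5 + k\right)}{4}$)
$\left(n{\left(u{\left(4,-1 \right)},164 \right)} + S{\left(Y{\left(-13 \right)} \right)}\right) - 19632 = \left(-69 + \frac{1}{4} \cdot 0 \left(5 - 0\right)\right) - 19632 = \left(-69 + \frac{1}{4} \cdot 0 \left(5 + 0\right)\right) - 19632 = \left(-69 + \frac{1}{4} \cdot 0 \cdot 5\right) - 19632 = \left(-69 + 0\right) - 19632 = -69 - 19632 = -19701$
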